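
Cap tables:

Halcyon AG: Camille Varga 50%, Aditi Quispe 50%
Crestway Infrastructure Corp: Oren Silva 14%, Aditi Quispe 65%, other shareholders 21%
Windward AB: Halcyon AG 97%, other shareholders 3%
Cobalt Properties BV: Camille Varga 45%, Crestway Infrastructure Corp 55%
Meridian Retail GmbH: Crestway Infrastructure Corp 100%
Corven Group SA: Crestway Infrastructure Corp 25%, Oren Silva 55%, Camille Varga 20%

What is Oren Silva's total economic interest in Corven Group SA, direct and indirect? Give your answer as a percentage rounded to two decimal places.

58.50%

Oren reaches Corven along 2 paths.
Via Crestway: 14% × 25% = 3.5%.
Direct stake: 55% = 55%.
Total: 3.5% + 55% = 58.5%.
Rounded: 58.50%.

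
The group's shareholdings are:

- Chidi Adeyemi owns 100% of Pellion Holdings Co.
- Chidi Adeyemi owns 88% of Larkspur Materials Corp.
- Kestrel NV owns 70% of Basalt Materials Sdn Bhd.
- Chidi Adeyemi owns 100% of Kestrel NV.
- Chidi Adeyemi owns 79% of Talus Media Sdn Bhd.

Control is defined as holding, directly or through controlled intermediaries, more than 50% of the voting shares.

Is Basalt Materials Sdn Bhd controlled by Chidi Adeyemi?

Yes

Chidi holds 100% of Kestrel, so Chidi controls Kestrel.
Kestrel holds 70% of Basalt, so Chidi controls Basalt.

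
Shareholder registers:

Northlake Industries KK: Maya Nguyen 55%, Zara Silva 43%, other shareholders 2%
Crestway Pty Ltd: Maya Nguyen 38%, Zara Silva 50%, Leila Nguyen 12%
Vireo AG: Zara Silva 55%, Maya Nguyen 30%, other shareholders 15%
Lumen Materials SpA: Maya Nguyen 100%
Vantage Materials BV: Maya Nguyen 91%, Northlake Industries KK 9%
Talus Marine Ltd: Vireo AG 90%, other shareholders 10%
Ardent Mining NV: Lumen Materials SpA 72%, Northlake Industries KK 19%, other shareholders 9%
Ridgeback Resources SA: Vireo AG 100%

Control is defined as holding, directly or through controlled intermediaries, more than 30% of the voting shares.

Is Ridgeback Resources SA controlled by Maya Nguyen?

Maya holds 55% of Northlake, so Maya controls Northlake.
Maya holds 38% of Crestway, so Maya controls Crestway.
Maya holds 100% of Lumen, so Maya controls Lumen.
Maya and Northlake together hold 91% + 9% = 100% of Vantage, so Maya controls Vantage.
Lumen and Northlake together hold 72% + 19% = 91% of Ardent, so Maya controls Ardent.
Neither Maya nor any entity Maya controls holds any voting interest in Ridgeback.
So Maya does not control Ridgeback.

No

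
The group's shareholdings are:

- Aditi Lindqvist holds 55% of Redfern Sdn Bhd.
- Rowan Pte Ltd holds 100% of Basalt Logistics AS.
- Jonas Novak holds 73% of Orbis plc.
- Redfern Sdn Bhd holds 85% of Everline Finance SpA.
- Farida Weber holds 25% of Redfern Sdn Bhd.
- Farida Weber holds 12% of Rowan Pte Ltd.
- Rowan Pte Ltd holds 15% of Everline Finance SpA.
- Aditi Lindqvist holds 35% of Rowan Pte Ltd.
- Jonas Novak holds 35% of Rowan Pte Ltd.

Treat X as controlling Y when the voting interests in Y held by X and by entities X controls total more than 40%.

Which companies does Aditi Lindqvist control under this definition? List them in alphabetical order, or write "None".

Aditi holds 55% of Redfern, so Aditi controls Redfern.
Redfern holds 85% of Everline, so Aditi controls Everline.
No other company's threshold is met.

Everline Finance SpA, Redfern Sdn Bhd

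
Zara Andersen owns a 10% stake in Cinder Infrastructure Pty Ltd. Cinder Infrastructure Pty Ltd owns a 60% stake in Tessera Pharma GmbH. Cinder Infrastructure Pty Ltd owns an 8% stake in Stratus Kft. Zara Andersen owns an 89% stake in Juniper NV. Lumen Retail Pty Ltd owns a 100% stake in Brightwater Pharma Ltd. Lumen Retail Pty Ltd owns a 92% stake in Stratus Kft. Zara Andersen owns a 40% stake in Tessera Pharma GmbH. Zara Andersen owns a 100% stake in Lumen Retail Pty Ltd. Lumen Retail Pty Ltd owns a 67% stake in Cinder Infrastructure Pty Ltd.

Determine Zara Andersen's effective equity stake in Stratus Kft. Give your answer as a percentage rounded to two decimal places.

98.16%

Zara reaches Stratus along 3 paths.
Via Lumen: 100% × 92% = 92%.
Via Cinder: 10% × 8% = 0.8%.
Via Lumen → Cinder: 100% × 67% × 8% = 5.36%.
Total: 92% + 0.8% + 5.36% = 98.16%.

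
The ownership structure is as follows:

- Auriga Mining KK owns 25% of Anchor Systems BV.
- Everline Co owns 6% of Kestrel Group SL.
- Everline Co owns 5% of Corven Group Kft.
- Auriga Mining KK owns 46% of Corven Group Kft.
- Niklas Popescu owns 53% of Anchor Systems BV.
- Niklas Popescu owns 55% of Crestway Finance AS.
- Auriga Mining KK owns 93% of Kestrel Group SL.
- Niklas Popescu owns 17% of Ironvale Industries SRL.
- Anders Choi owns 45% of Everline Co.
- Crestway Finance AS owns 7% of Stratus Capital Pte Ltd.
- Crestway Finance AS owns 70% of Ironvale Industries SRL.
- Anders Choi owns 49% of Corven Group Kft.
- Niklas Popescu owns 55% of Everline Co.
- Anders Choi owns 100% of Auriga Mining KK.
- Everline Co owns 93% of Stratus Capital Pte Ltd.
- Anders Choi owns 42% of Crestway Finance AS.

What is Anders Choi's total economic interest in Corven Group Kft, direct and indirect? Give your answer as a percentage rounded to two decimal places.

97.25%

Anders reaches Corven along 3 paths.
Via Auriga: 100% × 46% = 46%.
Direct stake: 49% = 49%.
Via Everline: 45% × 5% = 2.25%.
Total: 46% + 49% + 2.25% = 97.25%.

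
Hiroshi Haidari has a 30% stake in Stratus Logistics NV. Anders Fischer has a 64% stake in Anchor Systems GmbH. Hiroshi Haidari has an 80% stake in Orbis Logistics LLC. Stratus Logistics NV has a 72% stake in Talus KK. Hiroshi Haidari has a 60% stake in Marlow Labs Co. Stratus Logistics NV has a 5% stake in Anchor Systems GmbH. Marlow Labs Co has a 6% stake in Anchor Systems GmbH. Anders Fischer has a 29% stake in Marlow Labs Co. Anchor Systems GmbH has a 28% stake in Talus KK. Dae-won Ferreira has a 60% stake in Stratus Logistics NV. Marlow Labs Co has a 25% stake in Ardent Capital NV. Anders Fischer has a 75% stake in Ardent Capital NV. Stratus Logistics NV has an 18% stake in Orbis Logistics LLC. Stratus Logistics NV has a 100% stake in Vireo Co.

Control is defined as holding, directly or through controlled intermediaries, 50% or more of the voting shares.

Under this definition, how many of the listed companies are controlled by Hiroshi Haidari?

Hiroshi holds 60% of Marlow, so Hiroshi controls Marlow.
Hiroshi holds 80% of Orbis, so Hiroshi controls Orbis.
No other company's threshold is met.
Hiroshi controls 2 companies.

2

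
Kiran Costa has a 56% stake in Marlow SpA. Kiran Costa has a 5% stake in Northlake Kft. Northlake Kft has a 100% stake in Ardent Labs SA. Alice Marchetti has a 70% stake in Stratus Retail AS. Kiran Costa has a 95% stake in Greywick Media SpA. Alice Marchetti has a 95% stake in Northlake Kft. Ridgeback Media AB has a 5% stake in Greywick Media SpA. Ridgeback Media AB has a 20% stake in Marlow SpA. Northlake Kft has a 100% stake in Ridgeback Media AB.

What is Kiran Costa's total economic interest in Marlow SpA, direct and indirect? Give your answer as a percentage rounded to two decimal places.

57.00%

Kiran reaches Marlow along 2 paths.
Direct stake: 56% = 56%.
Via Northlake → Ridgeback: 5% × 100% × 20% = 1%.
Total: 56% + 1% = 57%.
Rounded: 57.00%.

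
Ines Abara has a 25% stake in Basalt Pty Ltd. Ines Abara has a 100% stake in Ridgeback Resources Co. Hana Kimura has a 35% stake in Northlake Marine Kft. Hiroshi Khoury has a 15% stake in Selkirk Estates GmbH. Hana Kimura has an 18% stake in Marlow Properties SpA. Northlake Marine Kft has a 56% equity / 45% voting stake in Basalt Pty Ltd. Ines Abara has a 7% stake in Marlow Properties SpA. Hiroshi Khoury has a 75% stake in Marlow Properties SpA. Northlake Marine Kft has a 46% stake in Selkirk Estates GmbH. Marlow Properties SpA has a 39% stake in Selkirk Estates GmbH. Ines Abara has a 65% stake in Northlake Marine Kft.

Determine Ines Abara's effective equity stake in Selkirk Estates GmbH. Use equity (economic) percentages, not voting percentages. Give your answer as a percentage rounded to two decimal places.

32.63%

Ines reaches Selkirk along 2 paths.
Via Marlow: 7% × 39% = 2.73%.
Via Northlake: 65% × 46% = 29.9%.
Total: 2.73% + 29.9% = 32.63%.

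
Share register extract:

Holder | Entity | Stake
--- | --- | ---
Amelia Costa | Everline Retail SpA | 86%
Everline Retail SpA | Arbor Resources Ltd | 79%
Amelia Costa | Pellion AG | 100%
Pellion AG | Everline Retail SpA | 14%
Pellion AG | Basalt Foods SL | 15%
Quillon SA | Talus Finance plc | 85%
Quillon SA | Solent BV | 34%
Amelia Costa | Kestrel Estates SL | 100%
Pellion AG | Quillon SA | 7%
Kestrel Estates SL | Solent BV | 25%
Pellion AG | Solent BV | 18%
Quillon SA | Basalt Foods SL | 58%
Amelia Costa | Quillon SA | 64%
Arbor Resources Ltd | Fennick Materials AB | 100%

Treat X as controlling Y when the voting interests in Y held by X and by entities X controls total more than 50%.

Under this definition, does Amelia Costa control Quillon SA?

Amelia holds 100% of Pellion, so Amelia controls Pellion.
Amelia and Pellion together hold 64% + 7% = 71% of Quillon, so Amelia controls Quillon.

Yes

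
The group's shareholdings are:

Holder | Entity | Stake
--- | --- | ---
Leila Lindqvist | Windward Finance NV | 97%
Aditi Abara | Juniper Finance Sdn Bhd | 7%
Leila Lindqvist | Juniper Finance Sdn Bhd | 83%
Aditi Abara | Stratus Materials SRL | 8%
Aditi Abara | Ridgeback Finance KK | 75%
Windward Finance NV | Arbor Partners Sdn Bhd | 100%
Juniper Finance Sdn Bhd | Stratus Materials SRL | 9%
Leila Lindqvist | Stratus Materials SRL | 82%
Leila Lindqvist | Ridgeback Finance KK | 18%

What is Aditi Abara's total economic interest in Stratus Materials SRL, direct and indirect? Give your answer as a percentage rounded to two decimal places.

Aditi reaches Stratus along 2 paths.
Direct stake: 8% = 8%.
Via Juniper: 7% × 9% = 0.63%.
Total: 8% + 0.63% = 8.63%.

8.63%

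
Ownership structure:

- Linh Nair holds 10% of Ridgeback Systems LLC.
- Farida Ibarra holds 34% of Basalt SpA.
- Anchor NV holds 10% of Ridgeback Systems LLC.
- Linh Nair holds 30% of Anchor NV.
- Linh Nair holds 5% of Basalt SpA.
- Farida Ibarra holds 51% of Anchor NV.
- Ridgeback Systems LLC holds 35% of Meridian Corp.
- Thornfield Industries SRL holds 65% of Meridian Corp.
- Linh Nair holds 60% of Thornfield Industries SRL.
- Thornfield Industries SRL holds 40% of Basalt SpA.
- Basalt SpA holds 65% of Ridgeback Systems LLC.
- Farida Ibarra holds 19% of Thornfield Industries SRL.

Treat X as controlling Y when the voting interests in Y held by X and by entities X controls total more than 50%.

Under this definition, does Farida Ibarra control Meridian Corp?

Farida holds 51% of Anchor, so Farida controls Anchor.
Neither Farida nor any entity Farida controls holds any voting interest in Meridian.
So Farida does not control Meridian.

No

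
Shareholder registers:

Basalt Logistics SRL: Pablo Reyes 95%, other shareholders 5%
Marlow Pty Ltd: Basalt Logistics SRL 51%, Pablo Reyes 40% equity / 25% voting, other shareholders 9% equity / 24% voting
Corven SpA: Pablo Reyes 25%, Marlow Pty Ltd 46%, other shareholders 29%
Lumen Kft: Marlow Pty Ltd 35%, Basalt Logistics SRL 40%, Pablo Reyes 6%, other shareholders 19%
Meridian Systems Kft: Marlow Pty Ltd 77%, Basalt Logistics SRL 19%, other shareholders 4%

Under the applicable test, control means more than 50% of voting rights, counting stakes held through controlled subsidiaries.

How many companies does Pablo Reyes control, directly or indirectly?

5

Pablo holds 95% of Basalt, so Pablo controls Basalt.
Basalt and Pablo together hold 51% + 25% = 76% of Marlow, so Pablo controls Marlow.
Pablo and Marlow together hold 25% + 46% = 71% of Corven, so Pablo controls Corven.
Marlow and Basalt and Pablo together hold 35% + 40% + 6% = 81% of Lumen, so Pablo controls Lumen.
Marlow and Basalt together hold 77% + 19% = 96% of Meridian, so Pablo controls Meridian.
Pablo controls 5 companies.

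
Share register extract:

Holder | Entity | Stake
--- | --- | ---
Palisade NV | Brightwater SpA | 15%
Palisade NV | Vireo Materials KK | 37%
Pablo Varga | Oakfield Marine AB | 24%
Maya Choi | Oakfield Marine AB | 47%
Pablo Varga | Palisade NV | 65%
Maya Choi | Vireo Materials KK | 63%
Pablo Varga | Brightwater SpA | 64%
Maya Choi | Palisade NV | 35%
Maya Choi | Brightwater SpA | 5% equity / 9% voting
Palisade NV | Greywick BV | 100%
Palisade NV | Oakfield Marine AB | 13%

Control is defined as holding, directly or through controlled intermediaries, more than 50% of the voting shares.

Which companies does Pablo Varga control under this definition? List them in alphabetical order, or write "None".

Pablo holds 65% of Palisade, so Pablo controls Palisade.
Palisade holds 100% of Greywick, so Pablo controls Greywick.
Pablo and Palisade together hold 64% + 15% = 79% of Brightwater, so Pablo controls Brightwater.
No other company's threshold is met.

Brightwater SpA, Greywick BV, Palisade NV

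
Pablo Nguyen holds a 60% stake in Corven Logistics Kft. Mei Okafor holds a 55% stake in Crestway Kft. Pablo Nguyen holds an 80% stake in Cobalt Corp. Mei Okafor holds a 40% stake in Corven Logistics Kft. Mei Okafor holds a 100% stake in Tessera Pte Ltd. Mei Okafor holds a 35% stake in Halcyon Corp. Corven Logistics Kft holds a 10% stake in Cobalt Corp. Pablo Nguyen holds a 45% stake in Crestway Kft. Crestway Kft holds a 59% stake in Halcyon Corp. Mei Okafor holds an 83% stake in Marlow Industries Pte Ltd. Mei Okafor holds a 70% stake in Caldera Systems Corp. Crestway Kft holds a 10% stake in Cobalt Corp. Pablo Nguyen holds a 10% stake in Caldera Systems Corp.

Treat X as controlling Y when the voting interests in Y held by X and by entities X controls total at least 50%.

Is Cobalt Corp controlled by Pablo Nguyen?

Yes

Pablo holds 60% of Corven, so Pablo controls Corven.
Pablo and Corven together hold 80% + 10% = 90% of Cobalt, so Pablo controls Cobalt.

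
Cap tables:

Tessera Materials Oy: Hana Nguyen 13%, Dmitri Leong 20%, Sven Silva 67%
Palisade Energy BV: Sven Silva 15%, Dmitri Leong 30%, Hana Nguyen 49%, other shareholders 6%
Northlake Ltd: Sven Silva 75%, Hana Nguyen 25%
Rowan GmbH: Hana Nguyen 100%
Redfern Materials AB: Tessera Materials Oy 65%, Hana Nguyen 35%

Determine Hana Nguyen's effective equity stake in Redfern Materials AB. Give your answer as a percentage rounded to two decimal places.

Hana reaches Redfern along 2 paths.
Via Tessera: 13% × 65% = 8.45%.
Direct stake: 35% = 35%.
Total: 8.45% + 35% = 43.45%.

43.45%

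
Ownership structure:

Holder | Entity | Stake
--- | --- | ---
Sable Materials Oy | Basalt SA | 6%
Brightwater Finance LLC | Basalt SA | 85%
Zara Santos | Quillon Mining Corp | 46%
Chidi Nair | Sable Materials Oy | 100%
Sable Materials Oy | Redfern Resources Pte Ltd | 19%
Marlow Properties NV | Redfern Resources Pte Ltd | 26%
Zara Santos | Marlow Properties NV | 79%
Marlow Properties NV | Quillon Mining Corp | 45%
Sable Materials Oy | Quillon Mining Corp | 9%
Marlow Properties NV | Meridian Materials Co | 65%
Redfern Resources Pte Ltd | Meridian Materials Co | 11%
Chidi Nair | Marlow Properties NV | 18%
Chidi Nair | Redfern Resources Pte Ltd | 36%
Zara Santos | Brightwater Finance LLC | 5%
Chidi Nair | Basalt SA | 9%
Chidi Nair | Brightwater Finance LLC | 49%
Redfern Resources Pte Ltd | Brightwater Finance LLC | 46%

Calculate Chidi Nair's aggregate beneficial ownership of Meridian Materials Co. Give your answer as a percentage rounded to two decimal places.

18.26%

Chidi reaches Meridian along 4 paths.
Via Marlow: 18% × 65% = 11.7%.
Via Marlow → Redfern: 18% × 26% × 11% = 0.5148%.
Via Redfern: 36% × 11% = 3.96%.
Via Sable → Redfern: 100% × 19% × 11% = 2.09%.
Total: 11.7% + 0.5148% + 3.96% + 2.09% = 18.2648%.
Rounded: 18.26%.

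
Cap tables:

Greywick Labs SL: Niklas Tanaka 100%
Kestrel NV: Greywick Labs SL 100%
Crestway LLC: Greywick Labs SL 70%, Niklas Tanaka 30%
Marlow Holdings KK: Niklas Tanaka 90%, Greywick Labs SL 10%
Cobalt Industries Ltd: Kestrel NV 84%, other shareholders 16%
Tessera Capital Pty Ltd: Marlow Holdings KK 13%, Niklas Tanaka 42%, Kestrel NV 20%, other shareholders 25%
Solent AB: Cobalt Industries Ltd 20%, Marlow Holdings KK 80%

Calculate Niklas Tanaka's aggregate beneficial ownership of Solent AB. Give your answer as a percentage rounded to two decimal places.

96.80%

Niklas reaches Solent along 3 paths.
Via Greywick → Kestrel → Cobalt: 100% × 100% × 84% × 20% = 16.8%.
Via Marlow: 90% × 80% = 72%.
Via Greywick → Marlow: 100% × 10% × 80% = 8%.
Total: 16.8% + 72% + 8% = 96.8%.
Rounded: 96.80%.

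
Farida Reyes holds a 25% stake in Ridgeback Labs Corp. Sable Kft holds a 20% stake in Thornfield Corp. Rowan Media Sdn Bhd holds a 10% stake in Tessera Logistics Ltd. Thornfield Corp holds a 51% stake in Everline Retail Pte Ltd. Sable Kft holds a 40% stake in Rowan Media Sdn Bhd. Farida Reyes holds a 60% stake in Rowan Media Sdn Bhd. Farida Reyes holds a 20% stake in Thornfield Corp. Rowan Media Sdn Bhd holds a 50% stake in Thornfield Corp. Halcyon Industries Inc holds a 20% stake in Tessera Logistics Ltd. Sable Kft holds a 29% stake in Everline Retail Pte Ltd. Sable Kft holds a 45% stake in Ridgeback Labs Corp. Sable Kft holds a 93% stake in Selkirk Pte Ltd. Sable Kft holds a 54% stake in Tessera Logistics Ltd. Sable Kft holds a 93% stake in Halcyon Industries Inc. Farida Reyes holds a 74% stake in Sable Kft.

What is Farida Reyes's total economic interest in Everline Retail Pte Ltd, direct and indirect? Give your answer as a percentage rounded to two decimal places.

Farida reaches Everline along 5 paths.
Via Thornfield: 20% × 51% = 10.2%.
Via Sable → Thornfield: 74% × 20% × 51% = 7.548%.
Via Rowan → Thornfield: 60% × 50% × 51% = 15.3%.
Via Sable → Rowan → Thornfield: 74% × 40% × 50% × 51% = 7.548%.
Via Sable: 74% × 29% = 21.46%.
Total: 10.2% + 7.548% + 15.3% + 7.548% + 21.46% = 62.056%.
Rounded: 62.06%.

62.06%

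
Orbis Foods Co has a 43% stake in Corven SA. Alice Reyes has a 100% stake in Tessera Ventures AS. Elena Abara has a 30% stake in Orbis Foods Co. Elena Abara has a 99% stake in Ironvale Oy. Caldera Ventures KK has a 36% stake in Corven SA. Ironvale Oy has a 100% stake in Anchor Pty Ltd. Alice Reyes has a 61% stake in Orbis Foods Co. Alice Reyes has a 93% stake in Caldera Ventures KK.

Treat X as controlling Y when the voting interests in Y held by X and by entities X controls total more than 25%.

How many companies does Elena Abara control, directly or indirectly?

4

Elena holds 99% of Ironvale, so Elena controls Ironvale.
Elena holds 30% of Orbis, so Elena controls Orbis.
Ironvale holds 100% of Anchor, so Elena controls Anchor.
Orbis holds 43% of Corven, so Elena controls Corven.
No other company's threshold is met.
Elena controls 4 companies.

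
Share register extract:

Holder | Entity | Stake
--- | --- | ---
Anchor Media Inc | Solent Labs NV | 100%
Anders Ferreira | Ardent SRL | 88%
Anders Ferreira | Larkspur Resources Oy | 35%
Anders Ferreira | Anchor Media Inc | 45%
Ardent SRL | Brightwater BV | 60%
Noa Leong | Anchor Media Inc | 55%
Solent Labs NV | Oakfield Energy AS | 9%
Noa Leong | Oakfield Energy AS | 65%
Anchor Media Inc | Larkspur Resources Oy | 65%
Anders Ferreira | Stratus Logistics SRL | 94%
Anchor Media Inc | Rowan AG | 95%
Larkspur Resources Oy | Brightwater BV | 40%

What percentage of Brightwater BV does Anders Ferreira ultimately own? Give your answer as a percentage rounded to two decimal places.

78.50%

Anders reaches Brightwater along 3 paths.
Via Ardent: 88% × 60% = 52.8%.
Via Anchor → Larkspur: 45% × 65% × 40% = 11.7%.
Via Larkspur: 35% × 40% = 14%.
Total: 52.8% + 11.7% + 14% = 78.5%.
Rounded: 78.50%.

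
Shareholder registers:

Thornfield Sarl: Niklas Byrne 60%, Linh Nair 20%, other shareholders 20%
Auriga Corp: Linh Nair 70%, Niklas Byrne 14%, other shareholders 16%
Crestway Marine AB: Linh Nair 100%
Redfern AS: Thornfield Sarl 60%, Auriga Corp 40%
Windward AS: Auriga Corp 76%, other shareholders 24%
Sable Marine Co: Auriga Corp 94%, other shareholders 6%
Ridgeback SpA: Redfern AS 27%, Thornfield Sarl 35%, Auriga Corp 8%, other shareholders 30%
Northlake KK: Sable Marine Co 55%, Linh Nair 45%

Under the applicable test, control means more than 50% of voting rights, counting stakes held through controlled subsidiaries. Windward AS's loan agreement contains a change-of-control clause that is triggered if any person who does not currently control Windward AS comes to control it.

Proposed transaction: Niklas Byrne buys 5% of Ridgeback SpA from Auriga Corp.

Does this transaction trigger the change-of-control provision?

The purchase adds only to Niklas's holdings (Auriga's stake shrinks), so Niklas is the only person who could newly come to control Windward.
Niklas holds 60% of Thornfield, so Niklas controls Thornfield.
Thornfield holds 60% of Redfern, so Niklas controls Redfern.
Redfern and Thornfield together hold 27% + 35% = 62% of Ridgeback, so Niklas controls Ridgeback.
Neither Niklas nor any entity Niklas controls holds any voting interest in Windward.
So before the transaction, Niklas does not control Windward.
After the purchase, Niklas holds 5% of Ridgeback directly, and Auriga's stake falls to 3%.
Redfern and Thornfield and Niklas together hold 27% + 35% + 5% = 67% of Ridgeback, so Niklas controls Ridgeback.
After the transaction, neither Niklas nor any entity Niklas controls holds a voting interest in Windward, so Niklas still does not control it.
No new person acquires control, so the clause is not triggered.

No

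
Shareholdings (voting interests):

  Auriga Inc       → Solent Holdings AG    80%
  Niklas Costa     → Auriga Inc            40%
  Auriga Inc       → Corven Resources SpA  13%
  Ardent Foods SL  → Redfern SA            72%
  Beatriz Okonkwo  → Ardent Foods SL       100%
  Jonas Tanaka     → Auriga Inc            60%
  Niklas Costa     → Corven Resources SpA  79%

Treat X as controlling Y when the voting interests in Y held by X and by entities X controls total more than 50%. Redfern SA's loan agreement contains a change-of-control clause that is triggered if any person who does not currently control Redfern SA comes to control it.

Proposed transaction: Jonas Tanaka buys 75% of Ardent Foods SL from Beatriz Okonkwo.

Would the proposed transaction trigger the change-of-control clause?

Yes

The purchase adds only to Jonas's holdings (Beatriz's stake shrinks), so Jonas is the only person who could newly come to control Redfern.
Jonas holds 60% of Auriga, so Jonas controls Auriga.
Auriga holds 80% of Solent, so Jonas controls Solent.
Neither Jonas nor any entity Jonas controls holds any voting interest in Redfern.
So before the transaction, Jonas does not control Redfern.
After the purchase, Jonas holds 75% of Ardent directly, and Beatriz's stake falls to 25%.
Jonas holds 75% of Ardent, so Jonas controls Ardent.
Ardent holds 72% of Redfern, so Jonas controls Redfern.
Jonas did not control Redfern before and does after, so the clause is triggered.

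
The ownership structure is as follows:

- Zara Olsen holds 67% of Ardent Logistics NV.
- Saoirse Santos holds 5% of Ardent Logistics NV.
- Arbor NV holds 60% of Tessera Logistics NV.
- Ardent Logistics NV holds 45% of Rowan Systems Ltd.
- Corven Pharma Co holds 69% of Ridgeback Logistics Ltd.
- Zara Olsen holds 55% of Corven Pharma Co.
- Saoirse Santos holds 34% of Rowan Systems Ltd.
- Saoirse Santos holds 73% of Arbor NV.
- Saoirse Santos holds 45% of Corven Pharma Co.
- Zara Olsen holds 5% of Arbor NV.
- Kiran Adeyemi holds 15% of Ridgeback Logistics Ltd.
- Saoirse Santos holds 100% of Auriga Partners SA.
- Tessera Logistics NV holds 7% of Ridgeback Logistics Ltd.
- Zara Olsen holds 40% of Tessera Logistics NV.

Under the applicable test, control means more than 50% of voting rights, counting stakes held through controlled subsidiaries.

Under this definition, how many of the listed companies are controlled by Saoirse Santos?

Saoirse holds 73% of Arbor, so Saoirse controls Arbor.
Arbor holds 60% of Tessera, so Saoirse controls Tessera.
Saoirse holds 100% of Auriga, so Saoirse controls Auriga.
No other company's threshold is met.
Saoirse controls 3 companies.

3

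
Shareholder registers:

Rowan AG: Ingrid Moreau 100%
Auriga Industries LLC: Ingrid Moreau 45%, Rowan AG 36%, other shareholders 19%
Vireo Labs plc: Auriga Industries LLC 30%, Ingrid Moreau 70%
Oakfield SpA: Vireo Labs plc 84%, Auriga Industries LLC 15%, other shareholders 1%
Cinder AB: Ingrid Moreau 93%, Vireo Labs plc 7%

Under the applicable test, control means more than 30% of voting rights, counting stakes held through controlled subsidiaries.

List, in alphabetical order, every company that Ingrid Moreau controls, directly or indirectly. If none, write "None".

Ingrid holds 100% of Rowan, so Ingrid controls Rowan.
Ingrid and Rowan together hold 45% + 36% = 81% of Auriga, so Ingrid controls Auriga.
Auriga and Ingrid together hold 30% + 70% = 100% of Vireo, so Ingrid controls Vireo.
Vireo and Auriga together hold 84% + 15% = 99% of Oakfield, so Ingrid controls Oakfield.
Ingrid and Vireo together hold 93% + 7% = 100% of Cinder, so Ingrid controls Cinder.

Auriga Industries LLC, Cinder AB, Oakfield SpA, Rowan AG, Vireo Labs plc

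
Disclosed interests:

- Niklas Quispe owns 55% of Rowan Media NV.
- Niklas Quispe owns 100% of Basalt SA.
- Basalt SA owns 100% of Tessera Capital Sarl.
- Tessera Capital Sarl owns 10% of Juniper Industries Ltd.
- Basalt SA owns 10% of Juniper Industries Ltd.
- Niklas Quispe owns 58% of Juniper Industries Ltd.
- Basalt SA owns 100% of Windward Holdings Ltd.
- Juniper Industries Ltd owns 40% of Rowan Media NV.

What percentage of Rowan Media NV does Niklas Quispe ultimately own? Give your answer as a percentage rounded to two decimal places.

Niklas reaches Rowan along 4 paths.
Via Basalt → Tessera → Juniper: 100% × 100% × 10% × 40% = 4%.
Via Basalt → Juniper: 100% × 10% × 40% = 4%.
Via Juniper: 58% × 40% = 23.2%.
Direct stake: 55% = 55%.
Total: 4% + 4% + 23.2% + 55% = 86.2%.
Rounded: 86.20%.

86.20%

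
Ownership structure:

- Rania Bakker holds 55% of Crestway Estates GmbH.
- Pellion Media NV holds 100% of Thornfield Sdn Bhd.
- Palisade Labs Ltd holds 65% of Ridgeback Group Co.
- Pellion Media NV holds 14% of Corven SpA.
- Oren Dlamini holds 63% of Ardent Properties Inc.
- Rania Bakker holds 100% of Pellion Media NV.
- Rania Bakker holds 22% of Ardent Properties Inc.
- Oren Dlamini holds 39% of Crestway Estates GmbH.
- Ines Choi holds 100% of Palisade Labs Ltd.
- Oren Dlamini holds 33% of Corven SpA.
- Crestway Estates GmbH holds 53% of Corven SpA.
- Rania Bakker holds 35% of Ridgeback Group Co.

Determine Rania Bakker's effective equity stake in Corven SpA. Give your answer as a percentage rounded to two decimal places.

Rania reaches Corven along 2 paths.
Via Pellion: 100% × 14% = 14%.
Via Crestway: 55% × 53% = 29.15%.
Total: 14% + 29.15% = 43.15%.

43.15%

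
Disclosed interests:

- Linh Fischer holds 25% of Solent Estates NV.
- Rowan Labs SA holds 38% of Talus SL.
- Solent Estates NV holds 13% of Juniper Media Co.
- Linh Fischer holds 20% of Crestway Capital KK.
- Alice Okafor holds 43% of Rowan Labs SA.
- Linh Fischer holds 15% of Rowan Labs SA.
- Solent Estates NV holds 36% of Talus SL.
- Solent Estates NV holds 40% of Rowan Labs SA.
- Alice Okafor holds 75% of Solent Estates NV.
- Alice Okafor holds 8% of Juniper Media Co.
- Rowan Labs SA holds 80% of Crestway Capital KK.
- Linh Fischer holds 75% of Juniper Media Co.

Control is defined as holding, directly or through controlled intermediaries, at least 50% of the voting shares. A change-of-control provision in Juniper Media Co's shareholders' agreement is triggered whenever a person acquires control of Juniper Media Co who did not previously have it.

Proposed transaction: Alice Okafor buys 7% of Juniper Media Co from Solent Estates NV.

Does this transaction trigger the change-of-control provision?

No

The purchase adds only to Alice's holdings (Solent's stake shrinks), so Alice is the only person who could newly come to control Juniper.
Alice holds 75% of Solent, so Alice controls Solent.
Alice and Solent together hold 43% + 40% = 83% of Rowan, so Alice controls Rowan.
Solent and Rowan together hold 36% + 38% = 74% of Talus, so Alice controls Talus.
Rowan holds 80% of Crestway, so Alice controls Crestway.
In Juniper, Alice's side holds only 8% + 13% = 21%, not ≥ 50%.
So before the transaction, Alice does not control Juniper.
After the purchase, Alice's direct stake in Juniper rises to 8% + 7% = 15%, and Solent's stake falls to 6%.
After the transaction, Alice's side holds 15% + 6% = 21% of Juniper, not ≥ 50%, so Alice still does not control Juniper.
No new person acquires control, so the clause is not triggered.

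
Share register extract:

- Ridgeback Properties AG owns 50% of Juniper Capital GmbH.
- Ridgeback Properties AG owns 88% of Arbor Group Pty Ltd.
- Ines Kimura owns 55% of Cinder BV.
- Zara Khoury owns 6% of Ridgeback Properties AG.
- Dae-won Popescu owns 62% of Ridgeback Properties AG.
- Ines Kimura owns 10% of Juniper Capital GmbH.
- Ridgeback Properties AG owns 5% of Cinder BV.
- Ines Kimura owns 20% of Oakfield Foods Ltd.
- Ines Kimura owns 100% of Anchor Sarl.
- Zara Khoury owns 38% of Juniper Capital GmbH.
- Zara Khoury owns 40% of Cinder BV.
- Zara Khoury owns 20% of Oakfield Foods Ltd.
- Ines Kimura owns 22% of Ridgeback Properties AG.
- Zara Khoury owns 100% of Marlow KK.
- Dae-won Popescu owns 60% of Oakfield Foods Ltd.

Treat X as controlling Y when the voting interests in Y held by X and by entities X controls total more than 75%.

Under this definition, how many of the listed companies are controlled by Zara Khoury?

Zara holds 100% of Marlow, so Zara controls Marlow.
No other company's threshold is met.
Zara controls 1 company.

1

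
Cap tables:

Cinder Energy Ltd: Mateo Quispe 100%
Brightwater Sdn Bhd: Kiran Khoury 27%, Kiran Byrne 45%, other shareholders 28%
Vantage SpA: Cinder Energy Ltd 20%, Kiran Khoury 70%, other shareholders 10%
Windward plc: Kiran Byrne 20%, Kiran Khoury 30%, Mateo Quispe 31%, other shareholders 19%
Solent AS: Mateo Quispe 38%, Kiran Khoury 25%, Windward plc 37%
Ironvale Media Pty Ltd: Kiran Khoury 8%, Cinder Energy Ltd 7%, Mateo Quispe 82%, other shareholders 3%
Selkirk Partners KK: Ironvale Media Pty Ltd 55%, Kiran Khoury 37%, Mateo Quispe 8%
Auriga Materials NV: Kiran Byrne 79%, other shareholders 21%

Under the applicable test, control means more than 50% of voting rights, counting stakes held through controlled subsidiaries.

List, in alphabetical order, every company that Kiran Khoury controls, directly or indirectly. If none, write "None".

Kiran Khoury holds 70% of Vantage, so Kiran Khoury controls Vantage.
No other company's threshold is met.

Vantage SpA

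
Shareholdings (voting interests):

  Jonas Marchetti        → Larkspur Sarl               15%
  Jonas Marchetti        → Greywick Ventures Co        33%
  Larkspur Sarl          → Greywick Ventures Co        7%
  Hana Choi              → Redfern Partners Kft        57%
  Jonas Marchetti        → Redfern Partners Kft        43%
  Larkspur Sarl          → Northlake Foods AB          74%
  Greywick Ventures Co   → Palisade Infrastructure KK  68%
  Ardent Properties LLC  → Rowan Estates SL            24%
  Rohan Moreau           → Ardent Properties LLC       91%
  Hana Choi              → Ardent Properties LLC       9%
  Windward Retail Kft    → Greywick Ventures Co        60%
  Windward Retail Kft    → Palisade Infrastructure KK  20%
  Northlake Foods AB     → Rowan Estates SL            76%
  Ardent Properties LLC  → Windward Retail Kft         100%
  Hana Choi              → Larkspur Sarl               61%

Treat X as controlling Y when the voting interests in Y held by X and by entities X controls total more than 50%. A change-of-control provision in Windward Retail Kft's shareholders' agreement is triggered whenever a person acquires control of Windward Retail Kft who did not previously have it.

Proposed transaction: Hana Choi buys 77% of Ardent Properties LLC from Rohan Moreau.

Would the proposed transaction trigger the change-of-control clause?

The purchase adds only to Hana's holdings (Rohan's stake shrinks), so Hana is the only person who could newly come to control Windward.
Hana holds 61% of Larkspur, so Hana controls Larkspur.
Larkspur holds 74% of Northlake, so Hana controls Northlake.
Northlake holds 76% of Rowan, so Hana controls Rowan.
Hana holds 57% of Redfern, so Hana controls Redfern.
Neither Hana nor any entity Hana controls holds any voting interest in Windward.
So before the transaction, Hana does not control Windward.
After the purchase, Hana's direct stake in Ardent rises to 9% + 77% = 86%, and Rohan's stake falls to 14%.
Hana holds 86% of Ardent, so Hana controls Ardent.
Ardent holds 100% of Windward, so Hana controls Windward.
Hana did not control Windward before and does after, so the clause is triggered.

Yes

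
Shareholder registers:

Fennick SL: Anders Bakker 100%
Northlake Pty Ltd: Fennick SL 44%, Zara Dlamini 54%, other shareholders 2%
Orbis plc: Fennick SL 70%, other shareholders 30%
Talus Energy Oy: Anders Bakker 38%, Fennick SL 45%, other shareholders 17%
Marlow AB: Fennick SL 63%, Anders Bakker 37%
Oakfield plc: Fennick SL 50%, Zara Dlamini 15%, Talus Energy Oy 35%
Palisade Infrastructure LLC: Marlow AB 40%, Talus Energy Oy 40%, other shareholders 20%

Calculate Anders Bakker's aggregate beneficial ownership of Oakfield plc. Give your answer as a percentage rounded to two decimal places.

79.05%

Anders reaches Oakfield along 3 paths.
Via Fennick: 100% × 50% = 50%.
Via Talus: 38% × 35% = 13.3%.
Via Fennick → Talus: 100% × 45% × 35% = 15.75%.
Total: 50% + 13.3% + 15.75% = 79.05%.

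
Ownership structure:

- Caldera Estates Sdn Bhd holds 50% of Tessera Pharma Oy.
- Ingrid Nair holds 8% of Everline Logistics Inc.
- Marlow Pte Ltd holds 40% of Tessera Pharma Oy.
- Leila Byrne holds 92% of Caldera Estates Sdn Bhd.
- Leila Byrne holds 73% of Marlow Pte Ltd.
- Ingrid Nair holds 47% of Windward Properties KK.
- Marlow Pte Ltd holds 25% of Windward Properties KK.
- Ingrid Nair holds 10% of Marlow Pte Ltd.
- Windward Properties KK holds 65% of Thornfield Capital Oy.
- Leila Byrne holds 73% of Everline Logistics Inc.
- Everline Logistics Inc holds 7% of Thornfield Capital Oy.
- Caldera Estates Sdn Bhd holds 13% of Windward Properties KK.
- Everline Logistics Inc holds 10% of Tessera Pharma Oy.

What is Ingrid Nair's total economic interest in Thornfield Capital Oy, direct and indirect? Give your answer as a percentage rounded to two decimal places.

32.74%

Ingrid reaches Thornfield along 3 paths.
Via Everline: 8% × 7% = 0.56%.
Via Marlow → Windward: 10% × 25% × 65% = 1.625%.
Via Windward: 47% × 65% = 30.55%.
Total: 0.56% + 1.625% + 30.55% = 32.735%.
Rounded: 32.74%.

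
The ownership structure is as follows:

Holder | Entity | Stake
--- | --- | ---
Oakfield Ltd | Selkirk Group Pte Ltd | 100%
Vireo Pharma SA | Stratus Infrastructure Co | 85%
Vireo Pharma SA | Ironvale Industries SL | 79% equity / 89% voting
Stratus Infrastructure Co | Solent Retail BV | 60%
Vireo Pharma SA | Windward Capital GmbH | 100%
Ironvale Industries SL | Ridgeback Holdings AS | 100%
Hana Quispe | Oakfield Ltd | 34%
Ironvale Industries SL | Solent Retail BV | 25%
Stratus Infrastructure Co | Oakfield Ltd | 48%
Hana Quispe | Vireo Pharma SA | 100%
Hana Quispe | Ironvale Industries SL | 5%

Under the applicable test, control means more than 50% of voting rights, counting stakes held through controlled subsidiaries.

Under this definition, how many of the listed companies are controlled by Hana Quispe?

Hana holds 100% of Vireo, so Hana controls Vireo.
Vireo and Hana together hold 89% + 5% = 94% of Ironvale, so Hana controls Ironvale.
Vireo holds 100% of Windward, so Hana controls Windward.
Vireo holds 85% of Stratus, so Hana controls Stratus.
Hana and Stratus together hold 34% + 48% = 82% of Oakfield, so Hana controls Oakfield.
Stratus and Ironvale together hold 60% + 25% = 85% of Solent, so Hana controls Solent.
Oakfield holds 100% of Selkirk, so Hana controls Selkirk.
Ironvale holds 100% of Ridgeback, so Hana controls Ridgeback.
Hana controls 8 companies.

8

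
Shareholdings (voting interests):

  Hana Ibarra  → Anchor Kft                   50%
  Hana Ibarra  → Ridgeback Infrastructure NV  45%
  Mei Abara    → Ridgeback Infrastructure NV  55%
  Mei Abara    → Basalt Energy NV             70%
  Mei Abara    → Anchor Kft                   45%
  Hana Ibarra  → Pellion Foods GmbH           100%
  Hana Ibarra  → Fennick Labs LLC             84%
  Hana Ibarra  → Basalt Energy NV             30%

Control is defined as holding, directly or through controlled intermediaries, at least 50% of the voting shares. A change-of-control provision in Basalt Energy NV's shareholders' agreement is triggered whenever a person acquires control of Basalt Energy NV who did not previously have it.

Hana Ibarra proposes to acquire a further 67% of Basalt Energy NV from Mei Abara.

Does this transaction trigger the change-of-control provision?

The purchase adds only to Hana's holdings (Mei's stake shrinks), so Hana is the only person who could newly come to control Basalt.
Hana holds 50% of Anchor, so Hana controls Anchor.
Hana holds 100% of Pellion, so Hana controls Pellion.
Hana holds 84% of Fennick, so Hana controls Fennick.
In Basalt, Hana's side holds only 30%, not ≥ 50%.
So before the transaction, Hana does not control Basalt.
After the purchase, Hana's direct stake in Basalt rises to 30% + 67% = 97%, and Mei's stake falls to 3%.
Hana holds 97% of Basalt, so Hana controls Basalt.
Hana did not control Basalt before and does after, so the clause is triggered.

Yes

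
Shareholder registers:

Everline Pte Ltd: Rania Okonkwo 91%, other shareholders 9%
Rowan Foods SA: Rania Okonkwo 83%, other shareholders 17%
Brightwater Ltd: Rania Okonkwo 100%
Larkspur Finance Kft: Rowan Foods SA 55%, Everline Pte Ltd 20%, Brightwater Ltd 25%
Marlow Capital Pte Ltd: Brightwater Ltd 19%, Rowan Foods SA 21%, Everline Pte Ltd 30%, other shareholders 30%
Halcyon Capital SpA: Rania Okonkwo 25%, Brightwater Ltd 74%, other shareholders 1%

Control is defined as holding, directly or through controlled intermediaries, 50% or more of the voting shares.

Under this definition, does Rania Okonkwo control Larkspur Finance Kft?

Yes

Rania holds 91% of Everline, so Rania controls Everline.
Rania holds 83% of Rowan, so Rania controls Rowan.
Rania holds 100% of Brightwater, so Rania controls Brightwater.
Rowan and Everline and Brightwater together hold 55% + 20% + 25% = 100% of Larkspur, so Rania controls Larkspur.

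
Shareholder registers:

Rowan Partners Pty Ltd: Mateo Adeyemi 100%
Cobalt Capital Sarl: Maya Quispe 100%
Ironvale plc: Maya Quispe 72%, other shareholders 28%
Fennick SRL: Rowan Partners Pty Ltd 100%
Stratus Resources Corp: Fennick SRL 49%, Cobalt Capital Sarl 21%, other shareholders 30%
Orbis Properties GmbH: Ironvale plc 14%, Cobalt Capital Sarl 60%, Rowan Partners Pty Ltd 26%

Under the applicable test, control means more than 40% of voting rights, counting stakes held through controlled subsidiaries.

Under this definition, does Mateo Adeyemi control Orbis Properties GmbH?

Mateo holds 100% of Rowan, so Mateo controls Rowan.
Rowan holds 100% of Fennick, so Mateo controls Fennick.
Fennick holds 49% of Stratus, so Mateo controls Stratus.
In Orbis, Mateo's side holds only 26%, not > 40%.
So Mateo does not control Orbis.

No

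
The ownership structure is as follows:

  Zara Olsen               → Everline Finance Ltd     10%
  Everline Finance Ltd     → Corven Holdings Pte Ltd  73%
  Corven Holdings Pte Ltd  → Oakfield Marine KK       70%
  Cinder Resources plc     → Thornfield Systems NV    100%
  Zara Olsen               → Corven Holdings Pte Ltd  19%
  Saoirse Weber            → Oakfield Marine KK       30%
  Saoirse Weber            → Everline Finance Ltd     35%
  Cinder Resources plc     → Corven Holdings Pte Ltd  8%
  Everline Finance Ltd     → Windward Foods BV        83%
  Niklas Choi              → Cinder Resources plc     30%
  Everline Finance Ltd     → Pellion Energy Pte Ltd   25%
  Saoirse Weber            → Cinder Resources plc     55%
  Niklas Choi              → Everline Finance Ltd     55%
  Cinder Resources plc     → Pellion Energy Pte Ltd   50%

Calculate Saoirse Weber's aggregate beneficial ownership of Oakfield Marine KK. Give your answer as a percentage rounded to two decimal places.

50.97%

Saoirse reaches Oakfield along 3 paths.
Via Cinder → Corven: 55% × 8% × 70% = 3.08%.
Via Everline → Corven: 35% × 73% × 70% = 17.885%.
Direct stake: 30% = 30%.
Total: 3.08% + 17.885% + 30% = 50.965%.
Rounded: 50.97%.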